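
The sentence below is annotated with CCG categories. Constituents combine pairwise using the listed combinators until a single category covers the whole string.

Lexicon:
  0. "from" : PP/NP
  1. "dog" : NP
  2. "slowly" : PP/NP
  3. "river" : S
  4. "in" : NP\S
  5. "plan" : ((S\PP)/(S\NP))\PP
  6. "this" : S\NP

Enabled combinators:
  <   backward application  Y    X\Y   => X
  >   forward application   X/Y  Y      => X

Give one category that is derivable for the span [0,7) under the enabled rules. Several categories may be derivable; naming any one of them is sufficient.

S

[0,7] S   <
  [0,2] PP   >
    [0,1] "from" : PP/NP
    [1,2] "dog" : NP
  [2,7] S\PP   >
    [2,6] (S\PP)/(S\NP)   <
      [2,5] PP   >
        [2,3] "slowly" : PP/NP
        [3,5] NP   <
          [3,4] "river" : S
          [4,5] "in" : NP\S
      [5,6] "plan" : ((S\PP)/(S\NP))\PP
    [6,7] "this" : S\NP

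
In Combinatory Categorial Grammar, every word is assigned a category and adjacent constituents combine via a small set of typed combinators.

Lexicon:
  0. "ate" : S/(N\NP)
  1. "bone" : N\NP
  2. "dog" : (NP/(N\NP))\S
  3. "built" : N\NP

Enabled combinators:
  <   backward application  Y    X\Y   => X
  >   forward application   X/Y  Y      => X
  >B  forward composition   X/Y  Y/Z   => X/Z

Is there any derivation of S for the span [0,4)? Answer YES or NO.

S/(N\NP) N\NP (NP/(N\NP))\S N\NP
CKY chart[0,4] = {NP}; S ∉ chart

NO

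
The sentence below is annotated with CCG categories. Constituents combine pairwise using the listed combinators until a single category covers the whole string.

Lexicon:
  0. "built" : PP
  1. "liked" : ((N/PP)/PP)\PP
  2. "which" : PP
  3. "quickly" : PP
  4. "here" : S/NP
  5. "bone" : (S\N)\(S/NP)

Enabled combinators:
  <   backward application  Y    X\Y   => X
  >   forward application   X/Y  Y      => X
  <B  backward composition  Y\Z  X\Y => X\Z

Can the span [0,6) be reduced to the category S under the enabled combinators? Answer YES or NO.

[0,6] S   <
  [0,4] N   >
    [0,3] N/PP   >
      [0,2] (N/PP)/PP   <
        [0,1] "built" : PP
        [1,2] "liked" : ((N/PP)/PP)\PP
      [2,3] "which" : PP
    [3,4] "quickly" : PP
  [4,6] S\N   <
    [4,5] "here" : S/NP
    [5,6] "bone" : (S\N)\(S/NP)

YES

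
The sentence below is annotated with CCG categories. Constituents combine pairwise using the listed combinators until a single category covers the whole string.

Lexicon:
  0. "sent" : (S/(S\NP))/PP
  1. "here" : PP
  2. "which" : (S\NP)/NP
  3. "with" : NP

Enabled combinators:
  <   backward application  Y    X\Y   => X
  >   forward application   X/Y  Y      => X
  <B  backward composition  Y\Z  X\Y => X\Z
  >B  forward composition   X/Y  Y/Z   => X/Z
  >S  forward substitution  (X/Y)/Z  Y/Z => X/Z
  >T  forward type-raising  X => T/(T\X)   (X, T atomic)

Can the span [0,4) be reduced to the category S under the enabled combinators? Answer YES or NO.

[0,4] S   >
  [0,2] S/(S\NP)   >
    [0,1] "sent" : (S/(S\NP))/PP
    [1,2] "here" : PP
  [2,4] S\NP   >
    [2,3] "which" : (S\NP)/NP
    [3,4] "with" : NP

YES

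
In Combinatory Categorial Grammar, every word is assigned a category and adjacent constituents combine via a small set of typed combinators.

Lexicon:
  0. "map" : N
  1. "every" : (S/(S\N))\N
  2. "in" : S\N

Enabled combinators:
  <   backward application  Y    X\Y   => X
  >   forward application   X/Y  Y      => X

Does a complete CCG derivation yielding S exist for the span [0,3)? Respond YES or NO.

[0,3] S   >
  [0,2] S/(S\N)   <
    [0,1] "map" : N
    [1,2] "every" : (S/(S\N))\N
  [2,3] "in" : S\N

YES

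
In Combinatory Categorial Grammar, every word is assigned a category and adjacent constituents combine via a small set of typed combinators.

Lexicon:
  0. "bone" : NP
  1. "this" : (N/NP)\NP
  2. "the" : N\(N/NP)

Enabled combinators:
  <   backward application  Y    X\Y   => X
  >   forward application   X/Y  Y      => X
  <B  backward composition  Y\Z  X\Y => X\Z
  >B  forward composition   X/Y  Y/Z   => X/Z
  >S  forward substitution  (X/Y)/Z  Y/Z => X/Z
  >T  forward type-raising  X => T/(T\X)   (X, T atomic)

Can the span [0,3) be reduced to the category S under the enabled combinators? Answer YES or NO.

NO

NP (N/NP)\NP N\(N/NP)
CKY chart[0,3] = {N, N/(N\N), NP/(NP\N), PP/(PP\N), S/(S\N)}; S ∉ chart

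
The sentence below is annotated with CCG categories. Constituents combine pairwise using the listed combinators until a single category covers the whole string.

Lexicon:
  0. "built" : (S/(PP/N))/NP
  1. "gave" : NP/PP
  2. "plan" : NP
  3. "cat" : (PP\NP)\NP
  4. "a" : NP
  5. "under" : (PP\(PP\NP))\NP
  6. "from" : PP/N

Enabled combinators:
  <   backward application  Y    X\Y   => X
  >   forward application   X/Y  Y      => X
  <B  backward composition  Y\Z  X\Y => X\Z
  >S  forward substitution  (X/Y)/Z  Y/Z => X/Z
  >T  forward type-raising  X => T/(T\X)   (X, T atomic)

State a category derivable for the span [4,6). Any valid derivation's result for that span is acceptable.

PP\(PP\NP)

[0,7] S   >
  [0,6] S/(PP/N)   >
    [0,1] "built" : (S/(PP/N))/NP
    [1,6] NP   >
      [1,2] "gave" : NP/PP
      [2,6] PP   <
        [2,4] PP\NP   <
          [2,3] "plan" : NP
          [3,4] "cat" : (PP\NP)\NP
        [4,6] PP\(PP\NP)   <
          [4,5] "a" : NP
          [5,6] "under" : (PP\(PP\NP))\NP
  [6,7] "from" : PP/N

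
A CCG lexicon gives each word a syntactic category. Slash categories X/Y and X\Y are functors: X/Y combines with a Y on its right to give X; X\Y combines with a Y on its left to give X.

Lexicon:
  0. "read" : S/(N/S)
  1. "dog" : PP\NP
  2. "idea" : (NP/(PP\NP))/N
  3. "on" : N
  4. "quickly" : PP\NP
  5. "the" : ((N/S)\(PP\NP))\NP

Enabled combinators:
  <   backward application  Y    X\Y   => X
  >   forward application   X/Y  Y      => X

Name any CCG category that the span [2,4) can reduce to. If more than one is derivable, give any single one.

NP/(PP\NP)

[0,6] S   >
  [0,1] "read" : S/(N/S)
  [1,6] N/S   <
    [1,2] "dog" : PP\NP
    [2,6] (N/S)\(PP\NP)   <
      [2,5] NP   >
        [2,4] NP/(PP\NP)   >
          [2,3] "idea" : (NP/(PP\NP))/N
          [3,4] "on" : N
        [4,5] "quickly" : PP\NP
      [5,6] "the" : ((N/S)\(PP\NP))\NP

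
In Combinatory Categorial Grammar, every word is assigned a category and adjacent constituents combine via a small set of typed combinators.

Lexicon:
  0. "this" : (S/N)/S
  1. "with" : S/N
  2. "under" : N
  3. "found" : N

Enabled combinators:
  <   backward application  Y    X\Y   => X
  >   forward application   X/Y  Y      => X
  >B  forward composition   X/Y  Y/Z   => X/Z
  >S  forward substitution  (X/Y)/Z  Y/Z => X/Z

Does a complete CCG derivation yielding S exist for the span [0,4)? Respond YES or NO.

[0,4] S   >
  [0,3] S/N   >
    [0,1] "this" : (S/N)/S
    [1,3] S   >
      [1,2] "with" : S/N
      [2,3] "under" : N
  [3,4] "found" : N

YES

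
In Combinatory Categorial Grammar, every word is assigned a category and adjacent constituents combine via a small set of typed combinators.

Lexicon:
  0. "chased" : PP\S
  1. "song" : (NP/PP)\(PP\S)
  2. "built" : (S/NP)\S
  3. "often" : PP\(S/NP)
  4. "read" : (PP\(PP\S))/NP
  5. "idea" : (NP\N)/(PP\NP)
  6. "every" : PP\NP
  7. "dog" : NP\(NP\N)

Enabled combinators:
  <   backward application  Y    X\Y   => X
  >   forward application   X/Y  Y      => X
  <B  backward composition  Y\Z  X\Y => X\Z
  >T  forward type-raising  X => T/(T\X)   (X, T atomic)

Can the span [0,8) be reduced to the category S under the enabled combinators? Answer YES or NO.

NO

PP\S (NP/PP)\(PP\S) (S/NP)\S PP\(S/NP) (PP\(PP\S))/NP (NP\N)/(PP\NP) PP\NP NP\(NP\N)
CKY chart[0,8] = {N/(N\NP), NP, NP/(NP\NP), PP/(PP\NP), S/(S\NP)}; S ∉ chart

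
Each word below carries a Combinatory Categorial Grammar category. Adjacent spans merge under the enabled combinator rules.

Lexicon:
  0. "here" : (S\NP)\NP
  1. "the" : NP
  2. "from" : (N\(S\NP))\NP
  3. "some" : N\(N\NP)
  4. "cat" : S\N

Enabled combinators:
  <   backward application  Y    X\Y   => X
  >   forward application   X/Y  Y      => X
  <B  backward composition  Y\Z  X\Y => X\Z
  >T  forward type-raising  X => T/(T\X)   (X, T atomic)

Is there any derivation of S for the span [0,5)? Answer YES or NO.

[0,5] S   <
  [0,4] N   <
    [0,3] N\NP   <B
      [0,1] "here" : (S\NP)\NP
      [1,3] N\(S\NP)   <
        [1,2] "the" : NP
        [2,3] "from" : (N\(S\NP))\NP
    [3,4] "some" : N\(N\NP)
  [4,5] "cat" : S\N

YES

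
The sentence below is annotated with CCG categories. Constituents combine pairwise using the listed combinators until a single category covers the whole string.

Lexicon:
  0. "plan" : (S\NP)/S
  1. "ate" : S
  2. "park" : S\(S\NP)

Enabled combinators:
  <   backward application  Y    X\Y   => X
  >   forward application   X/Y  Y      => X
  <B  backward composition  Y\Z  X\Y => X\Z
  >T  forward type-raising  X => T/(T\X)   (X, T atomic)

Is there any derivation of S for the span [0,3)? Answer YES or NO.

YES

[0,3] S   <
  [0,2] S\NP   >
    [0,1] "plan" : (S\NP)/S
    [1,2] "ate" : S
  [2,3] "park" : S\(S\NP)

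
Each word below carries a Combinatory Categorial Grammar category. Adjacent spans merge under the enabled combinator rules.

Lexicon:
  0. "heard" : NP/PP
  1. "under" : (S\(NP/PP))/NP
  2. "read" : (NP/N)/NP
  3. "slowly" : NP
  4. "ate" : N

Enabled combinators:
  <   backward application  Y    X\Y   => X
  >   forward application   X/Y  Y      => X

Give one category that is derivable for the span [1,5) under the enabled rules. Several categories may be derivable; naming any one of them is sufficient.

[0,5] S   <
  [0,1] "heard" : NP/PP
  [1,5] S\(NP/PP)   >
    [1,2] "under" : (S\(NP/PP))/NP
    [2,5] NP   >
      [2,4] NP/N   >
        [2,3] "read" : (NP/N)/NP
        [3,4] "slowly" : NP
      [4,5] "ate" : N

S\(NP/PP)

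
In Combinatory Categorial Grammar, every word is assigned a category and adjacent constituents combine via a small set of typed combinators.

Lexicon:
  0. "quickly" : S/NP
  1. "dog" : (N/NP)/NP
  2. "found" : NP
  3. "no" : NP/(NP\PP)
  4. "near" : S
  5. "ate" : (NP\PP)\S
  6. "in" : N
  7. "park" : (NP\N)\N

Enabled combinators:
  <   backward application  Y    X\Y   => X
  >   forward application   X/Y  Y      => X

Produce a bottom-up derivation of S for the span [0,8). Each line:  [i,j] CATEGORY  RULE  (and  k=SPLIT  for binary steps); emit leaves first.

[0,8] S   >
  [0,1] "quickly" : S/NP
  [1,8] NP   <
    [1,6] N   >
      [1,3] N/NP   >
        [1,2] "dog" : (N/NP)/NP
        [2,3] "found" : NP
      [3,6] NP   >
        [3,4] "no" : NP/(NP\PP)
        [4,6] NP\PP   <
          [4,5] "near" : S
          [5,6] "ate" : (NP\PP)\S
    [6,8] NP\N   <
      [6,7] "in" : N
      [7,8] "park" : (NP\N)\N

[0,1] S/NP  lex  "quickly"
[1,2] (N/NP)/NP  lex  "dog"
[2,3] NP  lex  "found"
[1,3] N/NP  >  k=2
[3,4] NP/(NP\PP)  lex  "no"
[4,5] S  lex  "near"
[5,6] (NP\PP)\S  lex  "ate"
[4,6] NP\PP  <  k=5
[3,6] NP  >  k=4
[1,6] N  >  k=3
[6,7] N  lex  "in"
[7,8] (NP\N)\N  lex  "park"
[6,8] NP\N  <  k=7
[1,8] NP  <  k=6
[0,8] S  >  k=1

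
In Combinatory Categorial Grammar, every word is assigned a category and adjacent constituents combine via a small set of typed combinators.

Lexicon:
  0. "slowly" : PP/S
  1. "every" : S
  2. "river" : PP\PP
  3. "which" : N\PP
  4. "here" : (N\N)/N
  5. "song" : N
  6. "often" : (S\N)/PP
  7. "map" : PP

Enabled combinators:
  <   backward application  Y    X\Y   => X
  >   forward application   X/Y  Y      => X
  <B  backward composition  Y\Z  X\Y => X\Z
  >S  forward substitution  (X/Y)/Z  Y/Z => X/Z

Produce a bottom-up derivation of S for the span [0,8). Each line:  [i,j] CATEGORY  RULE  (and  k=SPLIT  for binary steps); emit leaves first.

[0,8] S   <
  [0,6] N   <
    [0,2] PP   >
      [0,1] "slowly" : PP/S
      [1,2] "every" : S
    [2,6] N\PP   <B
      [2,4] N\PP   <B
        [2,3] "river" : PP\PP
        [3,4] "which" : N\PP
      [4,6] N\N   >
        [4,5] "here" : (N\N)/N
        [5,6] "song" : N
  [6,8] S\N   >
    [6,7] "often" : (S\N)/PP
    [7,8] "map" : PP

[0,1] PP/S  lex  "slowly"
[1,2] S  lex  "every"
[0,2] PP  >  k=1
[2,3] PP\PP  lex  "river"
[3,4] N\PP  lex  "which"
[2,4] N\PP  <B  k=3
[4,5] (N\N)/N  lex  "here"
[5,6] N  lex  "song"
[4,6] N\N  >  k=5
[2,6] N\PP  <B  k=4
[0,6] N  <  k=2
[6,7] (S\N)/PP  lex  "often"
[7,8] PP  lex  "map"
[6,8] S\N  >  k=7
[0,8] S  <  k=6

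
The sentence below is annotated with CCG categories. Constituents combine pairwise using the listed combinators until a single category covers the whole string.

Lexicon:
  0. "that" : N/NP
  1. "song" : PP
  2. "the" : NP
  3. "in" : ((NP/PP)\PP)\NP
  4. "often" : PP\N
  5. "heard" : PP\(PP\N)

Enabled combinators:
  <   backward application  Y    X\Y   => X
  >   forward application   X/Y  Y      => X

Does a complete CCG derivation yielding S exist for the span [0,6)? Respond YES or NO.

N/NP PP NP ((NP/PP)\PP)\NP PP\N PP\(PP\N)
CKY chart[0,6] = {N}; S ∉ chart

NO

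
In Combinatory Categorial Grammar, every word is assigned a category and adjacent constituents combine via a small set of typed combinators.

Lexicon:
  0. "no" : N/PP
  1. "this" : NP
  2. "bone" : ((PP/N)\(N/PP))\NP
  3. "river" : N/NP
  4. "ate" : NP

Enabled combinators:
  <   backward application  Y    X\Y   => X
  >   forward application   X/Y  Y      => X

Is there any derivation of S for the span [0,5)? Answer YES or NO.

NO

N/PP NP ((PP/N)\(N/PP))\NP N/NP NP
CKY chart[0,5] = {PP}; S ∉ chart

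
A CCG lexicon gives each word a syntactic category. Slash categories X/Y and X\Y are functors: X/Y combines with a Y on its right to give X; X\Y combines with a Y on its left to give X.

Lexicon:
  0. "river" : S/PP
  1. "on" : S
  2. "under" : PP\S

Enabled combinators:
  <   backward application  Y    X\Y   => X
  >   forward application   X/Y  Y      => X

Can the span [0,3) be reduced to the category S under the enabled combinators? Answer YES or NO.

YES

[0,3] S   >
  [0,1] "river" : S/PP
  [1,3] PP   <
    [1,2] "on" : S
    [2,3] "under" : PP\S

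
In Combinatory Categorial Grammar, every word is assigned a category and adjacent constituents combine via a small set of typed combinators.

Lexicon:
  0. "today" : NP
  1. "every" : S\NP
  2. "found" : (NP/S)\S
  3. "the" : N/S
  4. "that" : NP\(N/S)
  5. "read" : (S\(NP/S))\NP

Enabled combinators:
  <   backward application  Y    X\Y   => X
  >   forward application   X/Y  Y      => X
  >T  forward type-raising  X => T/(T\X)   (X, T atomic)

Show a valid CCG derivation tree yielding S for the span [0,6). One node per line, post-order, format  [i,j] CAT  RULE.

[0,1] NP  lex  "today"
[1,2] S\NP  lex  "every"
[0,2] S  <  k=1
[2,3] (NP/S)\S  lex  "found"
[0,3] NP/S  <  k=2
[3,4] N/S  lex  "the"
[4,5] NP\(N/S)  lex  "that"
[3,5] NP  <  k=4
[5,6] (S\(NP/S))\NP  lex  "read"
[3,6] S\(NP/S)  <  k=5
[0,6] S  <  k=3

[0,6] S   <
  [0,3] NP/S   <
    [0,2] S   <
      [0,1] "today" : NP
      [1,2] "every" : S\NP
    [2,3] "found" : (NP/S)\S
  [3,6] S\(NP/S)   <
    [3,5] NP   <
      [3,4] "the" : N/S
      [4,5] "that" : NP\(N/S)
    [5,6] "read" : (S\(NP/S))\NP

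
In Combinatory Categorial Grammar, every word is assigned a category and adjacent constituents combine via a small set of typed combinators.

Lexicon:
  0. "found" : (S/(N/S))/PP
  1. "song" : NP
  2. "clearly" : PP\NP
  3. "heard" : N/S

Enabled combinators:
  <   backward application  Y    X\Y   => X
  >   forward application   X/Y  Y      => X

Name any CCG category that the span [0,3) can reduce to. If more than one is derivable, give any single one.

[0,4] S   >
  [0,3] S/(N/S)   >
    [0,1] "found" : (S/(N/S))/PP
    [1,3] PP   <
      [1,2] "song" : NP
      [2,3] "clearly" : PP\NP
  [3,4] "heard" : N/S

S/(N/S)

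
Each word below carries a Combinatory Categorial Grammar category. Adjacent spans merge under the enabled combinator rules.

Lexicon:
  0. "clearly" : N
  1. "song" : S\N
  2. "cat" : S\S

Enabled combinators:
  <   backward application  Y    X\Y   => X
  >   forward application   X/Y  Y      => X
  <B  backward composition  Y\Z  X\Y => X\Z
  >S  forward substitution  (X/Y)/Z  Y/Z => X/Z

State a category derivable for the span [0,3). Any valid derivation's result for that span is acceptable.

S

[0,3] S   <
  [0,1] "clearly" : N
  [1,3] S\N   <B
    [1,2] "song" : S\N
    [2,3] "cat" : S\S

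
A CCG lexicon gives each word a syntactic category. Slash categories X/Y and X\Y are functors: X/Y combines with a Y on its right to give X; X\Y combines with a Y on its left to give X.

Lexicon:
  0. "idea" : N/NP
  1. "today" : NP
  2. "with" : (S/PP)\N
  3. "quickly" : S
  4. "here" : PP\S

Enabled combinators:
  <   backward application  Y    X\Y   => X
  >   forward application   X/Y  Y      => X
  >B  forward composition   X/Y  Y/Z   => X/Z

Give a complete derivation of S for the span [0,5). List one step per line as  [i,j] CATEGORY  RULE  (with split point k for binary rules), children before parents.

[0,1] N/NP  lex  "idea"
[1,2] NP  lex  "today"
[0,2] N  >  k=1
[2,3] (S/PP)\N  lex  "with"
[0,3] S/PP  <  k=2
[3,4] S  lex  "quickly"
[4,5] PP\S  lex  "here"
[3,5] PP  <  k=4
[0,5] S  >  k=3

[0,5] S   >
  [0,3] S/PP   <
    [0,2] N   >
      [0,1] "idea" : N/NP
      [1,2] "today" : NP
    [2,3] "with" : (S/PP)\N
  [3,5] PP   <
    [3,4] "quickly" : S
    [4,5] "here" : PP\S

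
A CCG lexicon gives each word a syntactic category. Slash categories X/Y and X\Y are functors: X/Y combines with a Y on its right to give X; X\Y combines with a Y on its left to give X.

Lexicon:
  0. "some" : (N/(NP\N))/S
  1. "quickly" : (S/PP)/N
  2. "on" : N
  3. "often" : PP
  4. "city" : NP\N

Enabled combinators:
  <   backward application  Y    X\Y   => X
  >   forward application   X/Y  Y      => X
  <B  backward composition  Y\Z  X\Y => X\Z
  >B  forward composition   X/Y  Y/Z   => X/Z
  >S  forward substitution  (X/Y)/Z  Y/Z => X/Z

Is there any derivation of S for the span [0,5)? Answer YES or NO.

(N/(NP\N))/S (S/PP)/N N PP NP\N
CKY chart[0,5] = {N}; S ∉ chart

NO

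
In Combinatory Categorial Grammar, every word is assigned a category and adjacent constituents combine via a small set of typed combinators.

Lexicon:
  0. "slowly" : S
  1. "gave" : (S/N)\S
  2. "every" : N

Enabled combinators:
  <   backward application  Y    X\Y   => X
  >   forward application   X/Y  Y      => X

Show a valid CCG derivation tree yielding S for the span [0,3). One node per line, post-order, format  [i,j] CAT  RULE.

[0,1] S  lex  "slowly"
[1,2] (S/N)\S  lex  "gave"
[0,2] S/N  <  k=1
[2,3] N  lex  "every"
[0,3] S  >  k=2

[0,3] S   >
  [0,2] S/N   <
    [0,1] "slowly" : S
    [1,2] "gave" : (S/N)\S
  [2,3] "every" : N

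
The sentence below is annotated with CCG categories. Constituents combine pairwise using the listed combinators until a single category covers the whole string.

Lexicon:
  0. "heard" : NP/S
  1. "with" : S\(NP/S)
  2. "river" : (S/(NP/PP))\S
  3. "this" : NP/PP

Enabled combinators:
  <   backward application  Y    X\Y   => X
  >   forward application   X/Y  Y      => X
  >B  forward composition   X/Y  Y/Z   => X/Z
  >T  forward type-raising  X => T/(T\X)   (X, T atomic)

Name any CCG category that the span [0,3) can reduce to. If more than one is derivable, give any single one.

S/(NP/PP)

[0,4] S   >
  [0,3] S/(NP/PP)   <
    [0,2] S   <
      [0,1] "heard" : NP/S
      [1,2] "with" : S\(NP/S)
    [2,3] "river" : (S/(NP/PP))\S
  [3,4] "this" : NP/PP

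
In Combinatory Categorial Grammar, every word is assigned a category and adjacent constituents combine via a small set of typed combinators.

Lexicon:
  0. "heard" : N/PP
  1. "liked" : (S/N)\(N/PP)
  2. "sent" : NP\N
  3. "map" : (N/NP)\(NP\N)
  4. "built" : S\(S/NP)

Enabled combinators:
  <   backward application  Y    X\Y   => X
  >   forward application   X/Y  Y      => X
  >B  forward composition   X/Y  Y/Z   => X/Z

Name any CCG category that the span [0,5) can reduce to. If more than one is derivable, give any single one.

S

[0,5] S   <
  [0,4] S/NP   >B
    [0,2] S/N   <
      [0,1] "heard" : N/PP
      [1,2] "liked" : (S/N)\(N/PP)
    [2,4] N/NP   <
      [2,3] "sent" : NP\N
      [3,4] "map" : (N/NP)\(NP\N)
  [4,5] "built" : S\(S/NP)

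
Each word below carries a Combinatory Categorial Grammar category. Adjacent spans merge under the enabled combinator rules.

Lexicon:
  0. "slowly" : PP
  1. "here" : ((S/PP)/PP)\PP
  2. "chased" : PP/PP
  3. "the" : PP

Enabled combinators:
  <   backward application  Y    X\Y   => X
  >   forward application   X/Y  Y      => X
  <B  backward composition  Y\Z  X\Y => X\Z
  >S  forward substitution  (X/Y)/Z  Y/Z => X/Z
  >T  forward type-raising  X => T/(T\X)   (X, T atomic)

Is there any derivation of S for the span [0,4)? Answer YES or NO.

YES

[0,4] S   >
  [0,3] S/PP   >S
    [0,2] (S/PP)/PP   <
      [0,1] "slowly" : PP
      [1,2] "here" : ((S/PP)/PP)\PP
    [2,3] "chased" : PP/PP
  [3,4] "the" : PP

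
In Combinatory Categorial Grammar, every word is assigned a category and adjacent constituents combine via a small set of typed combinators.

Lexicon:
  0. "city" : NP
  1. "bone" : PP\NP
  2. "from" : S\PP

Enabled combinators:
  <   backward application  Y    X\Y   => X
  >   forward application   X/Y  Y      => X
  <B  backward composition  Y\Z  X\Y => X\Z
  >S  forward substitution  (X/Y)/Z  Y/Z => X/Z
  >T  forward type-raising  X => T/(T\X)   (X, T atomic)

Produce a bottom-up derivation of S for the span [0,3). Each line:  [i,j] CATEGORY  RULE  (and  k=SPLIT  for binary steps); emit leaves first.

[0,3] S   <
  [0,1] "city" : NP
  [1,3] S\NP   <B
    [1,2] "bone" : PP\NP
    [2,3] "from" : S\PP

[0,1] NP  lex  "city"
[1,2] PP\NP  lex  "bone"
[2,3] S\PP  lex  "from"
[1,3] S\NP  <B  k=2
[0,3] S  <  k=1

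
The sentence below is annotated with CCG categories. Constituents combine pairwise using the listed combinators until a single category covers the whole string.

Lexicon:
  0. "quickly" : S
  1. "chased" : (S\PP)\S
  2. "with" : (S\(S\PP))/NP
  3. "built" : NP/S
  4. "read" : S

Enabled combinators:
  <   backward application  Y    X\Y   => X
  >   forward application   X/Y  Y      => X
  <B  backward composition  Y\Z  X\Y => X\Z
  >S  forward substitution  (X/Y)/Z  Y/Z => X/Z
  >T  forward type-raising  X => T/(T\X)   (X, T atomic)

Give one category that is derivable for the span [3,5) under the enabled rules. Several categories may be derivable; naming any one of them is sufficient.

[0,5] S   <
  [0,2] S\PP   <
    [0,1] "quickly" : S
    [1,2] "chased" : (S\PP)\S
  [2,5] S\(S\PP)   >
    [2,3] "with" : (S\(S\PP))/NP
    [3,5] NP   >
      [3,4] "built" : NP/S
      [4,5] "read" : S

NP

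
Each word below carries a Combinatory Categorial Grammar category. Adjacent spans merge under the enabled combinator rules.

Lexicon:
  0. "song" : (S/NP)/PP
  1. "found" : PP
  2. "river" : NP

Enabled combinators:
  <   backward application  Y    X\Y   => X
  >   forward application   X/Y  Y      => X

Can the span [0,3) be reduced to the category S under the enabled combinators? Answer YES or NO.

[0,3] S   >
  [0,2] S/NP   >
    [0,1] "song" : (S/NP)/PP
    [1,2] "found" : PP
  [2,3] "river" : NP

YES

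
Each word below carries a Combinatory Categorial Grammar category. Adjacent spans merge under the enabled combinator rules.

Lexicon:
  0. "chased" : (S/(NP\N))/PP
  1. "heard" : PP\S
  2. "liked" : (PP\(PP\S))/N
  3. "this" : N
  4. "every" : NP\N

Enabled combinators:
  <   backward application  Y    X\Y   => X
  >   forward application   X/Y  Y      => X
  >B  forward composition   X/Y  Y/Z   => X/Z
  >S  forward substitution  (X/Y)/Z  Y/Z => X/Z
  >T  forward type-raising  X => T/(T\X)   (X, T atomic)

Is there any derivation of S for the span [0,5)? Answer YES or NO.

[0,5] S   >
  [0,4] S/(NP\N)   >
    [0,1] "chased" : (S/(NP\N))/PP
    [1,4] PP   <
      [1,2] "heard" : PP\S
      [2,4] PP\(PP\S)   >
        [2,3] "liked" : (PP\(PP\S))/N
        [3,4] "this" : N
  [4,5] "every" : NP\N

YES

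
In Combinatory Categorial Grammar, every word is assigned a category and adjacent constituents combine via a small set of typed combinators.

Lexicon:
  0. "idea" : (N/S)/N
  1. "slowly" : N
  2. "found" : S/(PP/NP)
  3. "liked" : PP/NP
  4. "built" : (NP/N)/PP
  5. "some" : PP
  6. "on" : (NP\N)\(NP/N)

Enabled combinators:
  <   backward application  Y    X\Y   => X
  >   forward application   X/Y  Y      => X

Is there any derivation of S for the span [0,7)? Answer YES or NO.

NO

(N/S)/N N S/(PP/NP) PP/NP (NP/N)/PP PP (NP\N)\(NP/N)
CKY chart[0,7] = {NP}; S ∉ chart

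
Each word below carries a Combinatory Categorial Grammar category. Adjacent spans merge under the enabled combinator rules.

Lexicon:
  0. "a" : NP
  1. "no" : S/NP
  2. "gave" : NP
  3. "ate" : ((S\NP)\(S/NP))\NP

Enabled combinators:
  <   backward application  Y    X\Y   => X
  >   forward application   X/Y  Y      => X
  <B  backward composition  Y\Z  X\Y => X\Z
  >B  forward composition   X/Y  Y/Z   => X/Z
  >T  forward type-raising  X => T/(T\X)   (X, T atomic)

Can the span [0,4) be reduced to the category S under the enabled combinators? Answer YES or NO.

YES

[0,4] S   <
  [0,1] "a" : NP
  [1,4] S\NP   <
    [1,2] "no" : S/NP
    [2,4] (S\NP)\(S/NP)   <
      [2,3] "gave" : NP
      [3,4] "ate" : ((S\NP)\(S/NP))\NP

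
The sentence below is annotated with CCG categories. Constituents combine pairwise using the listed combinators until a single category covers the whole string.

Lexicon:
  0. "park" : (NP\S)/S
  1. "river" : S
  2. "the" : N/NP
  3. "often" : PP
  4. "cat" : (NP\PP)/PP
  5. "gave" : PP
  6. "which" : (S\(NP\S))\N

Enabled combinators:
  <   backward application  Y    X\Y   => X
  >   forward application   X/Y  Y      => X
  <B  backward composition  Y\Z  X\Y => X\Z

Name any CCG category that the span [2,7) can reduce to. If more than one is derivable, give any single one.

[0,7] S   <
  [0,2] NP\S   >
    [0,1] "park" : (NP\S)/S
    [1,2] "river" : S
  [2,7] S\(NP\S)   <
    [2,6] N   >
      [2,3] "the" : N/NP
      [3,6] NP   <
        [3,4] "often" : PP
        [4,6] NP\PP   >
          [4,5] "cat" : (NP\PP)/PP
          [5,6] "gave" : PP
    [6,7] "which" : (S\(NP\S))\N

S\(NP\S)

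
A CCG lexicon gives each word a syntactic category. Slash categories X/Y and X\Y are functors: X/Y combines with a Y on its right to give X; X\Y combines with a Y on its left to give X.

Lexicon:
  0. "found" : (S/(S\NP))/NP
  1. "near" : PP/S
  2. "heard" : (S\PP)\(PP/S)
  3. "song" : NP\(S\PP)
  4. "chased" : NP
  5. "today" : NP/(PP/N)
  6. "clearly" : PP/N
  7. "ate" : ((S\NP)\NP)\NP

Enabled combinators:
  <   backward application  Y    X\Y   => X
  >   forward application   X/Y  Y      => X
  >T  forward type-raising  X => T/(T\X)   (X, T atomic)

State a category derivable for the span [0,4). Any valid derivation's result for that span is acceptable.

S/(S\NP)

[0,8] S   >
  [0,4] S/(S\NP)   >
    [0,1] "found" : (S/(S\NP))/NP
    [1,4] NP   <
      [1,3] S\PP   <
        [1,2] "near" : PP/S
        [2,3] "heard" : (S\PP)\(PP/S)
      [3,4] "song" : NP\(S\PP)
  [4,8] S\NP   <
    [4,5] "chased" : NP
    [5,8] (S\NP)\NP   <
      [5,7] NP   >
        [5,6] "today" : NP/(PP/N)
        [6,7] "clearly" : PP/N
      [7,8] "ate" : ((S\NP)\NP)\NP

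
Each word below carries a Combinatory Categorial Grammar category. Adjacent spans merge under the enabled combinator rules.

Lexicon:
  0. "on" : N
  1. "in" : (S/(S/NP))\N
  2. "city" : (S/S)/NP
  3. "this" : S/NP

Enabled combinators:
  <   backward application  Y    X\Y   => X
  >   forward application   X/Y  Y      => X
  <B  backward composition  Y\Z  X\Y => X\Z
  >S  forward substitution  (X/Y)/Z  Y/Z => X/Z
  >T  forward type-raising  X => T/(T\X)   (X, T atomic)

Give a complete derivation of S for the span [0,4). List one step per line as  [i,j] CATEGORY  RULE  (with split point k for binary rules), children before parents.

[0,1] N  lex  "on"
[1,2] (S/(S/NP))\N  lex  "in"
[0,2] S/(S/NP)  <  k=1
[2,3] (S/S)/NP  lex  "city"
[3,4] S/NP  lex  "this"
[2,4] S/NP  >S  k=3
[0,4] S  >  k=2

[0,4] S   >
  [0,2] S/(S/NP)   <
    [0,1] "on" : N
    [1,2] "in" : (S/(S/NP))\N
  [2,4] S/NP   >S
    [2,3] "city" : (S/S)/NP
    [3,4] "this" : S/NP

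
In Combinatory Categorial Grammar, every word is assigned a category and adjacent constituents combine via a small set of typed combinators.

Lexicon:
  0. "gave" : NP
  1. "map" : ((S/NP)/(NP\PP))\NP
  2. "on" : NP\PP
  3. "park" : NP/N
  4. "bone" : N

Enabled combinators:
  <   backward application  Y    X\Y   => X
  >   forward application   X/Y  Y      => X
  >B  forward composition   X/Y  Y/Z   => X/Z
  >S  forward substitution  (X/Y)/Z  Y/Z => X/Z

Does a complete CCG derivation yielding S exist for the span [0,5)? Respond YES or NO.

[0,5] S   >
  [0,3] S/NP   >
    [0,2] (S/NP)/(NP\PP)   <
      [0,1] "gave" : NP
      [1,2] "map" : ((S/NP)/(NP\PP))\NP
    [2,3] "on" : NP\PP
  [3,5] NP   >
    [3,4] "park" : NP/N
    [4,5] "bone" : N

YES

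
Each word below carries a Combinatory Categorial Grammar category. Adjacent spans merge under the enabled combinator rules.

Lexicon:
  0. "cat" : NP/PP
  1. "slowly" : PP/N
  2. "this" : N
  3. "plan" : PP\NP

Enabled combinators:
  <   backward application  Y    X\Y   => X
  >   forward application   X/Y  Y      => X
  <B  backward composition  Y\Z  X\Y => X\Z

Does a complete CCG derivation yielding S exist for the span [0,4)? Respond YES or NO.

NP/PP PP/N N PP\NP
CKY chart[0,4] = {PP}; S ∉ chart

NO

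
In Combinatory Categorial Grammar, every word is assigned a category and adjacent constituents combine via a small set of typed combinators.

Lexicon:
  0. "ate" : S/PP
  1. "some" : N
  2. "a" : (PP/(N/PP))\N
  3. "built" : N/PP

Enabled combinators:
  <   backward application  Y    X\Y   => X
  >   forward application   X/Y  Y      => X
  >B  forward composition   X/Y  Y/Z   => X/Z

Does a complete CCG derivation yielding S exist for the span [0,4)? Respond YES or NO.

YES

[0,4] S   >
  [0,1] "ate" : S/PP
  [1,4] PP   >
    [1,3] PP/(N/PP)   <
      [1,2] "some" : N
      [2,3] "a" : (PP/(N/PP))\N
    [3,4] "built" : N/PP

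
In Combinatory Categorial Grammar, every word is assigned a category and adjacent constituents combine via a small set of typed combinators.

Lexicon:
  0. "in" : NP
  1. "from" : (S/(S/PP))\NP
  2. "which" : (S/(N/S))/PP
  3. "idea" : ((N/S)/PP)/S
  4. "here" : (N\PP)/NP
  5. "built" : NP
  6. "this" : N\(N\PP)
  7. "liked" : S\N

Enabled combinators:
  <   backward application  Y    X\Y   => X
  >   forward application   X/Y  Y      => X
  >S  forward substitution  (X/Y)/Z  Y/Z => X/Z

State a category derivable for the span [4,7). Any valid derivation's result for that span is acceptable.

N

[0,8] S   >
  [0,2] S/(S/PP)   <
    [0,1] "in" : NP
    [1,2] "from" : (S/(S/PP))\NP
  [2,8] S/PP   >S
    [2,3] "which" : (S/(N/S))/PP
    [3,8] (N/S)/PP   >
      [3,4] "idea" : ((N/S)/PP)/S
      [4,8] S   <
        [4,7] N   <
          [4,6] N\PP   >
            [4,5] "here" : (N\PP)/NP
            [5,6] "built" : NP
          [6,7] "this" : N\(N\PP)
        [7,8] "liked" : S\N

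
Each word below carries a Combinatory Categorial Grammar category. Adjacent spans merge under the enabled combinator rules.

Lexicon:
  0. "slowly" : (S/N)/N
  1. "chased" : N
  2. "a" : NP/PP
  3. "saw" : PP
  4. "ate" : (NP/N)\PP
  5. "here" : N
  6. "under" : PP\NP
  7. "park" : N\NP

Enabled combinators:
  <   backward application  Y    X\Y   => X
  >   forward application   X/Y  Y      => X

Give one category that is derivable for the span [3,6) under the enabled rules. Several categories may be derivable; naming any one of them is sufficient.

NP

[0,8] S   >
  [0,2] S/N   >
    [0,1] "slowly" : (S/N)/N
    [1,2] "chased" : N
  [2,8] N   <
    [2,7] NP   >
      [2,3] "a" : NP/PP
      [3,7] PP   <
        [3,6] NP   >
          [3,5] NP/N   <
            [3,4] "saw" : PP
            [4,5] "ate" : (NP/N)\PP
          [5,6] "here" : N
        [6,7] "under" : PP\NP
    [7,8] "park" : N\NP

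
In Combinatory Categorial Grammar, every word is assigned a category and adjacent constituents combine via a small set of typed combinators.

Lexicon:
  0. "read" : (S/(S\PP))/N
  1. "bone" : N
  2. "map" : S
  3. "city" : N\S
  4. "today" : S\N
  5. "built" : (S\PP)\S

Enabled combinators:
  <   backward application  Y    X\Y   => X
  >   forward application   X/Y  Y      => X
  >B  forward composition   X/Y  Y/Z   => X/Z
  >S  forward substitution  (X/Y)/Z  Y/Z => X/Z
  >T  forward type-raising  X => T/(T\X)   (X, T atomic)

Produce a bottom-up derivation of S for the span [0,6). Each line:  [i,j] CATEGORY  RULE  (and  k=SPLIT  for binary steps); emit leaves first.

[0,1] (S/(S\PP))/N  lex  "read"
[1,2] N  lex  "bone"
[0,2] S/(S\PP)  >  k=1
[2,3] S  lex  "map"
[3,4] N\S  lex  "city"
[2,4] N  <  k=3
[4,5] S\N  lex  "today"
[2,5] S  <  k=4
[5,6] (S\PP)\S  lex  "built"
[2,6] S\PP  <  k=5
[0,6] S  >  k=2

[0,6] S   >
  [0,2] S/(S\PP)   >
    [0,1] "read" : (S/(S\PP))/N
    [1,2] "bone" : N
  [2,6] S\PP   <
    [2,5] S   <
      [2,4] N   <
        [2,3] "map" : S
        [3,4] "city" : N\S
      [4,5] "today" : S\N
    [5,6] "built" : (S\PP)\S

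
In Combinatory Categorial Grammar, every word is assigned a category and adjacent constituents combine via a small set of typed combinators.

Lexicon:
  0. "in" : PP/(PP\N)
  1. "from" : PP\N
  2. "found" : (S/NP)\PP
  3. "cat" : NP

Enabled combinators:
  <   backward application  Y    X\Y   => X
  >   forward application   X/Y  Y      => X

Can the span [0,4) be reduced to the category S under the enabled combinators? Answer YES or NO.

[0,4] S   >
  [0,3] S/NP   <
    [0,2] PP   >
      [0,1] "in" : PP/(PP\N)
      [1,2] "from" : PP\N
    [2,3] "found" : (S/NP)\PP
  [3,4] "cat" : NP

YES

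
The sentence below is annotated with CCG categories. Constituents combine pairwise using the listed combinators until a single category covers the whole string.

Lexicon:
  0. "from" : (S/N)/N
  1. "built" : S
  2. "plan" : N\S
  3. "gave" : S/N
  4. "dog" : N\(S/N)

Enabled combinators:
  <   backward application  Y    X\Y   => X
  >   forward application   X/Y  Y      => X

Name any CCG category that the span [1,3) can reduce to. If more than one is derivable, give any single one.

[0,5] S   >
  [0,3] S/N   >
    [0,1] "from" : (S/N)/N
    [1,3] N   <
      [1,2] "built" : S
      [2,3] "plan" : N\S
  [3,5] N   <
    [3,4] "gave" : S/N
    [4,5] "dog" : N\(S/N)

N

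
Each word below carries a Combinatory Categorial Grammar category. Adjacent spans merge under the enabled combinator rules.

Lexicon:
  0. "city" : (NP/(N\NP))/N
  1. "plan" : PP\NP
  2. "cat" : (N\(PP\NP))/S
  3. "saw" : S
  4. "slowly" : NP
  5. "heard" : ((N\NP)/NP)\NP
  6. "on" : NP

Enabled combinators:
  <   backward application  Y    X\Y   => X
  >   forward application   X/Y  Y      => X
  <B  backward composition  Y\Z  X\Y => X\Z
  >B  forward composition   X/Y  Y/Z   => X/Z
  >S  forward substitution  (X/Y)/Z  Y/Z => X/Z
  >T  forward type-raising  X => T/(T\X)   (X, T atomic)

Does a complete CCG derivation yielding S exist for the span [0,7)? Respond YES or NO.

(NP/(N\NP))/N PP\NP (N\(PP\NP))/S S NP ((N\NP)/NP)\NP NP
CKY chart[0,7] = {N/(N\NP), NP, NP/(NP\NP), PP/(PP\NP), S/(S\NP)}; S ∉ chart

NO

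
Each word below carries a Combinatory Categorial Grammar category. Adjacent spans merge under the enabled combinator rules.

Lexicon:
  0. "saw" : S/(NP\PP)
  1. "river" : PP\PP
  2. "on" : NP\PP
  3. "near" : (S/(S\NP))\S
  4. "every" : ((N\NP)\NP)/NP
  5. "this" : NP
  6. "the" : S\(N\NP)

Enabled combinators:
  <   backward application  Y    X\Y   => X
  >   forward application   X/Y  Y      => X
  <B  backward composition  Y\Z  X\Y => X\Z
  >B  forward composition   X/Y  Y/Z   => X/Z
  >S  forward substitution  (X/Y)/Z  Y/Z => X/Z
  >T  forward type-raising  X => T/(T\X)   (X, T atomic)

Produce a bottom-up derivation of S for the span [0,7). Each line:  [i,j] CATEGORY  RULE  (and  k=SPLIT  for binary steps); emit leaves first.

[0,7] S   >
  [0,4] S/(S\NP)   <
    [0,3] S   >
      [0,1] "saw" : S/(NP\PP)
      [1,3] NP\PP   <B
        [1,2] "river" : PP\PP
        [2,3] "on" : NP\PP
    [3,4] "near" : (S/(S\NP))\S
  [4,7] S\NP   <B
    [4,6] (N\NP)\NP   >
      [4,5] "every" : ((N\NP)\NP)/NP
      [5,6] "this" : NP
    [6,7] "the" : S\(N\NP)

[0,1] S/(NP\PP)  lex  "saw"
[1,2] PP\PP  lex  "river"
[2,3] NP\PP  lex  "on"
[1,3] NP\PP  <B  k=2
[0,3] S  >  k=1
[3,4] (S/(S\NP))\S  lex  "near"
[0,4] S/(S\NP)  <  k=3
[4,5] ((N\NP)\NP)/NP  lex  "every"
[5,6] NP  lex  "this"
[4,6] (N\NP)\NP  >  k=5
[6,7] S\(N\NP)  lex  "the"
[4,7] S\NP  <B  k=6
[0,7] S  >  k=4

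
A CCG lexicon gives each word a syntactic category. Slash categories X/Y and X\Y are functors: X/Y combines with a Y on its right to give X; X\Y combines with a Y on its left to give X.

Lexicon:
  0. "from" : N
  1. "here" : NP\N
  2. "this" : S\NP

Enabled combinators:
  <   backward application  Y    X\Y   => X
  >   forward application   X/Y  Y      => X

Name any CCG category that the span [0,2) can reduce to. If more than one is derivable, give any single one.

NP

[0,3] S   <
  [0,2] NP   <
    [0,1] "from" : N
    [1,2] "here" : NP\N
  [2,3] "this" : S\NP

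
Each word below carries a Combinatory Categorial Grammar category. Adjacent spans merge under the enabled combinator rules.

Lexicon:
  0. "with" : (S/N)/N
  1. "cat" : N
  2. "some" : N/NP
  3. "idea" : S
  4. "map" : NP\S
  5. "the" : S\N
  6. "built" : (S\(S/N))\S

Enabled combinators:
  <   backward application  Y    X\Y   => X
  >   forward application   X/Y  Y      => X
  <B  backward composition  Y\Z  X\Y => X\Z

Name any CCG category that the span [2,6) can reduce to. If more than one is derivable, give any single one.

[0,7] S   <
  [0,2] S/N   >
    [0,1] "with" : (S/N)/N
    [1,2] "cat" : N
  [2,7] S\(S/N)   <
    [2,6] S   <
      [2,5] N   >
        [2,3] "some" : N/NP
        [3,5] NP   <
          [3,4] "idea" : S
          [4,5] "map" : NP\S
      [5,6] "the" : S\N
    [6,7] "built" : (S\(S/N))\S

S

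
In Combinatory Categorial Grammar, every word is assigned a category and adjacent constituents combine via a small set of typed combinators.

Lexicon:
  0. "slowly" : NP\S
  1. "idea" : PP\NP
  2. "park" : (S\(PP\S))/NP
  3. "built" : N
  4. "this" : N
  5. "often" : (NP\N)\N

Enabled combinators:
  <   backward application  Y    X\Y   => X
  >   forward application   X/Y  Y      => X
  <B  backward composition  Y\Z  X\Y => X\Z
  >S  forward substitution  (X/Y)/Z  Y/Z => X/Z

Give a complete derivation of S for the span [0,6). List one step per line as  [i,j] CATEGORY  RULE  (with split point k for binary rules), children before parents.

[0,1] NP\S  lex  "slowly"
[1,2] PP\NP  lex  "idea"
[0,2] PP\S  <B  k=1
[2,3] (S\(PP\S))/NP  lex  "park"
[3,4] N  lex  "built"
[4,5] N  lex  "this"
[5,6] (NP\N)\N  lex  "often"
[4,6] NP\N  <  k=5
[3,6] NP  <  k=4
[2,6] S\(PP\S)  >  k=3
[0,6] S  <  k=2

[0,6] S   <
  [0,2] PP\S   <B
    [0,1] "slowly" : NP\S
    [1,2] "idea" : PP\NP
  [2,6] S\(PP\S)   >
    [2,3] "park" : (S\(PP\S))/NP
    [3,6] NP   <
      [3,4] "built" : N
      [4,6] NP\N   <
        [4,5] "this" : N
        [5,6] "often" : (NP\N)\N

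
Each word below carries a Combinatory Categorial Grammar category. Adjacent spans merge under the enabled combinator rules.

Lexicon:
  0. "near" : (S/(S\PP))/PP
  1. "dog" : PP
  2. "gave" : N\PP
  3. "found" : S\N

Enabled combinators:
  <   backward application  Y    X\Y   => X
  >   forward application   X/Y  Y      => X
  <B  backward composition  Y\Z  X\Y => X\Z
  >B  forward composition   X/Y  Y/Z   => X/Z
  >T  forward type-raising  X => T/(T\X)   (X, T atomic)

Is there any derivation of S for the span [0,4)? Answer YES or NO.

YES

[0,4] S   >
  [0,2] S/(S\PP)   >
    [0,1] "near" : (S/(S\PP))/PP
    [1,2] "dog" : PP
  [2,4] S\PP   <B
    [2,3] "gave" : N\PP
    [3,4] "found" : S\N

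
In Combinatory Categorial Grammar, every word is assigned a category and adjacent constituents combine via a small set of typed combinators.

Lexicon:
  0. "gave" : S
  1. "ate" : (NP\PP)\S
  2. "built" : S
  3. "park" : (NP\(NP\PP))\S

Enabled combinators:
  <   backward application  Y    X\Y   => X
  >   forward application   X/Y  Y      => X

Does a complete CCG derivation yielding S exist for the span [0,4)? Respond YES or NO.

NO

S (NP\PP)\S S (NP\(NP\PP))\S
CKY chart[0,4] = {NP}; S ∉ chart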